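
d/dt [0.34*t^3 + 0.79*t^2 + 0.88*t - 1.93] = 1.02*t^2 + 1.58*t + 0.88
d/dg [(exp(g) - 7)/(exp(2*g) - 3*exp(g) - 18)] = (-(exp(g) - 7)*(2*exp(g) - 3) + exp(2*g) - 3*exp(g) - 18)*exp(g)/(-exp(2*g) + 3*exp(g) + 18)^2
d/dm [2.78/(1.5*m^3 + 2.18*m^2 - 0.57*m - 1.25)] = (-12.51*m^2 - 12.1208*m + 1.5846)/(1.5*m^3 + 2.18*m^2 - 0.57*m - 1.25)^2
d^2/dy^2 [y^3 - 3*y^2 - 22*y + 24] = 6*y - 6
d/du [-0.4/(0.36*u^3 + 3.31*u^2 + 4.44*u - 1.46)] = (0.432*u^2 + 2.648*u + 1.776)/(0.36*u^3 + 3.31*u^2 + 4.44*u - 1.46)^2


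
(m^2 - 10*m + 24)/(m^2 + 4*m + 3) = (m^2 - 10*m + 24)/(m^2 + 4*m + 3)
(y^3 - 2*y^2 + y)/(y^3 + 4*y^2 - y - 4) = y*(y - 1)/(y^2 + 5*y + 4)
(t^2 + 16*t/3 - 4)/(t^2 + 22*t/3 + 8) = (3*t - 2)/(3*t + 4)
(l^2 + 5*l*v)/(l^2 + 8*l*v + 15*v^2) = l/(l + 3*v)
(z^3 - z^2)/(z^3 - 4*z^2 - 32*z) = z*(1 - z)/(-z^2 + 4*z + 32)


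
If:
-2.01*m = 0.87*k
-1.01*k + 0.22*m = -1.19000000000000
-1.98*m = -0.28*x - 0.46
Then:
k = 1.08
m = -0.47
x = -4.94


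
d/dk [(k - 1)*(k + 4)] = 2*k + 3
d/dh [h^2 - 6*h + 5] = 2*h - 6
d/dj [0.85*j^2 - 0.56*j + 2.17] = 1.7*j - 0.56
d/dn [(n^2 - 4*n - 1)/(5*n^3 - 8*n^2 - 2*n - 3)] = (-5*n^4 + 40*n^3 - 19*n^2 - 22*n + 10)/(25*n^6 - 80*n^5 + 44*n^4 + 2*n^3 + 52*n^2 + 12*n + 9)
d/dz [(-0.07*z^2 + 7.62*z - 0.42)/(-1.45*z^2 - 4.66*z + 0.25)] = (11.3752*z^2 - 1.25299999999999*z - 0.0522)/(2.1025*z^4 + 13.514*z^3 + 20.9906*z^2 - 2.33*z + 0.0625)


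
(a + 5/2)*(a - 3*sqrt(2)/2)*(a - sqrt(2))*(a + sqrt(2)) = a^4 - 3*sqrt(2)*a^3/2 + 5*a^3/2 - 15*sqrt(2)*a^2/4 - 2*a^2 - 5*a + 3*sqrt(2)*a + 15*sqrt(2)/2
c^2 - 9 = (c - 3)*(c + 3)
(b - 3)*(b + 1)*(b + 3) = b^3 + b^2 - 9*b - 9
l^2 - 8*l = l*(l - 8)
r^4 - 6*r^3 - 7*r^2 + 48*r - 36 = (r - 6)*(r - 2)*(r - 1)*(r + 3)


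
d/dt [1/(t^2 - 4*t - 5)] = 2*(2 - t)/(-t^2 + 4*t + 5)^2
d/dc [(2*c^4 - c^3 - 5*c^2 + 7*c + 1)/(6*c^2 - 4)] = (12*c^5 - 3*c^4 - 16*c^3 - 15*c^2 + 14*c - 14)/(2*(9*c^4 - 12*c^2 + 4))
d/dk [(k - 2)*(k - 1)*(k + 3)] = 3*k^2 - 7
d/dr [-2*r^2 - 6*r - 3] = -4*r - 6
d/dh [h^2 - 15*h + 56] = 2*h - 15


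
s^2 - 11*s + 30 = (s - 6)*(s - 5)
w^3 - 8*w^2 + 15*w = w*(w - 5)*(w - 3)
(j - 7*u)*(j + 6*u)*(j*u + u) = j^3*u - j^2*u^2 + j^2*u - 42*j*u^3 - j*u^2 - 42*u^3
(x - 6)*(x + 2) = x^2 - 4*x - 12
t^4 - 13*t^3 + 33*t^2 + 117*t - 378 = (t - 7)*(t - 6)*(t - 3)*(t + 3)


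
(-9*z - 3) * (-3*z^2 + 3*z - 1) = 27*z^3 - 18*z^2 + 3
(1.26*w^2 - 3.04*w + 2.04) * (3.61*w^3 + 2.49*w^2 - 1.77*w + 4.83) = 4.5486*w^5 - 7.837*w^4 - 2.4354*w^3 + 16.5462*w^2 - 18.294*w + 9.8532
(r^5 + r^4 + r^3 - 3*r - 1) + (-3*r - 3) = r^5 + r^4 + r^3 - 6*r - 4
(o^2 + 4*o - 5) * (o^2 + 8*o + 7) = o^4 + 12*o^3 + 34*o^2 - 12*o - 35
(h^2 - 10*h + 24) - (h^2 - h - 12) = 36 - 9*h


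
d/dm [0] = 0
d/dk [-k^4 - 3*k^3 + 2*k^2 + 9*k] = -4*k^3 - 9*k^2 + 4*k + 9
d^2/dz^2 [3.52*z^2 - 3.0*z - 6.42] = 7.04000000000000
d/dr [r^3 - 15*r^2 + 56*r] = 3*r^2 - 30*r + 56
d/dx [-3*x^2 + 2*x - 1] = 2 - 6*x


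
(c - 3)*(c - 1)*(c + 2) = c^3 - 2*c^2 - 5*c + 6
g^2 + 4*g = g*(g + 4)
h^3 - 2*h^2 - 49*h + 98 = (h - 7)*(h - 2)*(h + 7)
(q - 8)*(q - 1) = q^2 - 9*q + 8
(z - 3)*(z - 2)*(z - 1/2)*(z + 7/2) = z^4 - 2*z^3 - 43*z^2/4 + 107*z/4 - 21/2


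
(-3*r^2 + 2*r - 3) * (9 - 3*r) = 9*r^3 - 33*r^2 + 27*r - 27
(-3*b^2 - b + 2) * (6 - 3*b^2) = 9*b^4 + 3*b^3 - 24*b^2 - 6*b + 12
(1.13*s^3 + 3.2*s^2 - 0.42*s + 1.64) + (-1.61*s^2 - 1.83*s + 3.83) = 1.13*s^3 + 1.59*s^2 - 2.25*s + 5.47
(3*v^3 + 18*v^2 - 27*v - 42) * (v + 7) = 3*v^4 + 39*v^3 + 99*v^2 - 231*v - 294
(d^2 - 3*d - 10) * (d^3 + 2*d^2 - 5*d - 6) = d^5 - d^4 - 21*d^3 - 11*d^2 + 68*d + 60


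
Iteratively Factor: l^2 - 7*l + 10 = (l - 2)*(l - 5)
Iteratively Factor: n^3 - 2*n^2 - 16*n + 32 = (n + 4)*(n^2 - 6*n + 8) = (n - 2)*(n + 4)*(n - 4)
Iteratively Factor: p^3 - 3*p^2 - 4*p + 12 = (p - 2)*(p^2 - p - 6) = (p - 3)*(p - 2)*(p + 2)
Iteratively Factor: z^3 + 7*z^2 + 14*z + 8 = (z + 1)*(z^2 + 6*z + 8) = (z + 1)*(z + 4)*(z + 2)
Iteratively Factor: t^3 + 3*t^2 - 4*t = (t)*(t^2 + 3*t - 4) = t*(t - 1)*(t + 4)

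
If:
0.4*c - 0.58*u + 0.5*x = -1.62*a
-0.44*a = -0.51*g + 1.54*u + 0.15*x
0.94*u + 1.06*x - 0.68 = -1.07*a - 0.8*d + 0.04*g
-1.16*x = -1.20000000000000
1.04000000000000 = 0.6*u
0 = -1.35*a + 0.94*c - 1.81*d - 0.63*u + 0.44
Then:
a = 1.64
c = -5.43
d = -4.41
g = 6.96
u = 1.73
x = 1.03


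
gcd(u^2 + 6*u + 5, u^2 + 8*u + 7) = u + 1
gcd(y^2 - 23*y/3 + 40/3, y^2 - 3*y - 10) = y - 5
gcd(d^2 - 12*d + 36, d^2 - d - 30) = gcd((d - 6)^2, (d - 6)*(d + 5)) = d - 6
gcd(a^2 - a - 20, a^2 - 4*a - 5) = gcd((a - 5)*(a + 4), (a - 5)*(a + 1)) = a - 5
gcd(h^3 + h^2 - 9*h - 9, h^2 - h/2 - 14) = 1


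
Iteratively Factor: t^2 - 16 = (t + 4)*(t - 4)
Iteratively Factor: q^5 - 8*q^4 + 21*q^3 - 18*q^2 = (q - 3)*(q^4 - 5*q^3 + 6*q^2) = q*(q - 3)*(q^3 - 5*q^2 + 6*q) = q*(q - 3)^2*(q^2 - 2*q) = q*(q - 3)^2*(q - 2)*(q)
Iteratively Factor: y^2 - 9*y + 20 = (y - 5)*(y - 4)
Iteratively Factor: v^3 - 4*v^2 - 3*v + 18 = (v - 3)*(v^2 - v - 6) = (v - 3)*(v + 2)*(v - 3)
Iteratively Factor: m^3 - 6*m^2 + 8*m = (m - 2)*(m^2 - 4*m) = m*(m - 2)*(m - 4)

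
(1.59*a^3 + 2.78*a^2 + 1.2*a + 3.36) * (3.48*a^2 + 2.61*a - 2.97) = 5.5332*a^5 + 13.8243*a^4 + 6.7095*a^3 + 6.5682*a^2 + 5.2056*a - 9.9792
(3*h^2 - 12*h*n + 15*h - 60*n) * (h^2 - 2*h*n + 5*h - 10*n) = 3*h^4 - 18*h^3*n + 30*h^3 + 24*h^2*n^2 - 180*h^2*n + 75*h^2 + 240*h*n^2 - 450*h*n + 600*n^2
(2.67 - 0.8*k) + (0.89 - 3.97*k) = 3.56 - 4.77*k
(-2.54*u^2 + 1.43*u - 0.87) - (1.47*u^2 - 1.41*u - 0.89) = -4.01*u^2 + 2.84*u + 0.02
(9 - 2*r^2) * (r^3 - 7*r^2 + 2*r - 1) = -2*r^5 + 14*r^4 + 5*r^3 - 61*r^2 + 18*r - 9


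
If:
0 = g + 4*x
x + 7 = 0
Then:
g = 28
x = -7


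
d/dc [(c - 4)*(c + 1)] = 2*c - 3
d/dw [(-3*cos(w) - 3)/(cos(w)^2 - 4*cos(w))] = 3*(-sin(w) + 4*sin(w)/cos(w)^2 - 2*tan(w))/(cos(w) - 4)^2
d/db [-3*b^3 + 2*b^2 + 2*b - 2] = -9*b^2 + 4*b + 2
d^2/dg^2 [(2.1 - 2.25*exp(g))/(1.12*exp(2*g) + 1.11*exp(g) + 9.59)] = (-2.8224*exp(4*g) + 13.33416*exp(3*g) + 152.83296*exp(2*g) - 63.684285*exp(g) - 229.282515)*exp(g)/(1.404928*exp(6*g) + 4.177152*exp(5*g) + 40.228944*exp(4*g) + 72.901359*exp(3*g) + 344.460333*exp(2*g) + 306.253773*exp(g) + 881.974079)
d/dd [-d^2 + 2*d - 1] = 2 - 2*d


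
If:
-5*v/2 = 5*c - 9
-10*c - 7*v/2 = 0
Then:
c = -21/5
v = 12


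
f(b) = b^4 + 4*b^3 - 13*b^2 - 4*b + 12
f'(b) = 4*b^3 + 12*b^2 - 26*b - 4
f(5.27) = 986.66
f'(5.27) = 777.71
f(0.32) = 9.53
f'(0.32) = -10.96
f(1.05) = -0.69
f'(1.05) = -13.44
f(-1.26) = -9.08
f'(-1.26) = 39.81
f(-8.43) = 1775.79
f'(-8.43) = -1328.35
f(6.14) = 1844.51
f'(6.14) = 1214.66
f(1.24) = -2.96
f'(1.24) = -10.16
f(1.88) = -2.40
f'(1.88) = 16.11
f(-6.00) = 0.00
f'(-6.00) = -280.00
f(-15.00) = 34272.00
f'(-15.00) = -10414.00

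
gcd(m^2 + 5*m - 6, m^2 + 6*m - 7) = m - 1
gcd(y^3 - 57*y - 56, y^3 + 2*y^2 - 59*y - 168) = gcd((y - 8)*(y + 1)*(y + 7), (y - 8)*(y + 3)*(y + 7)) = y^2 - y - 56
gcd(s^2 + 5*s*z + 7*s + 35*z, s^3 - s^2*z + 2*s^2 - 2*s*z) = 1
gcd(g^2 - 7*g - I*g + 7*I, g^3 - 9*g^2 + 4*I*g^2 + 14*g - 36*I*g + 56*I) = g - 7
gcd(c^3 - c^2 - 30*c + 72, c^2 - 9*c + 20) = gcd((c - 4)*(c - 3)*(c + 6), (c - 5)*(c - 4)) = c - 4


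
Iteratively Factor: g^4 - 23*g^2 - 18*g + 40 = (g + 2)*(g^3 - 2*g^2 - 19*g + 20) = (g - 1)*(g + 2)*(g^2 - g - 20) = (g - 5)*(g - 1)*(g + 2)*(g + 4)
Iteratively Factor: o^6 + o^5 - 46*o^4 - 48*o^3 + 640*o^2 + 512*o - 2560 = (o - 2)*(o^5 + 3*o^4 - 40*o^3 - 128*o^2 + 384*o + 1280) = (o - 5)*(o - 2)*(o^4 + 8*o^3 - 128*o - 256) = (o - 5)*(o - 2)*(o + 4)*(o^3 + 4*o^2 - 16*o - 64) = (o - 5)*(o - 4)*(o - 2)*(o + 4)*(o^2 + 8*o + 16) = (o - 5)*(o - 4)*(o - 2)*(o + 4)^2*(o + 4)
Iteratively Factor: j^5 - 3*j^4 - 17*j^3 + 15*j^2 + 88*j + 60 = (j - 5)*(j^4 + 2*j^3 - 7*j^2 - 20*j - 12) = (j - 5)*(j + 2)*(j^3 - 7*j - 6) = (j - 5)*(j + 2)^2*(j^2 - 2*j - 3) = (j - 5)*(j + 1)*(j + 2)^2*(j - 3)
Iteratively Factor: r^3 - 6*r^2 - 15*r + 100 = (r - 5)*(r^2 - r - 20) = (r - 5)*(r + 4)*(r - 5)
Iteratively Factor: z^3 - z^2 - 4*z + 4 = (z - 2)*(z^2 + z - 2) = (z - 2)*(z + 2)*(z - 1)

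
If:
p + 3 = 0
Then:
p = -3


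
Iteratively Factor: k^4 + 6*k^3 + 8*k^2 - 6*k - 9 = (k - 1)*(k^3 + 7*k^2 + 15*k + 9) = (k - 1)*(k + 3)*(k^2 + 4*k + 3) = (k - 1)*(k + 3)^2*(k + 1)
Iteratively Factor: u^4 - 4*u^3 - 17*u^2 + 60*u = (u + 4)*(u^3 - 8*u^2 + 15*u) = (u - 5)*(u + 4)*(u^2 - 3*u) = (u - 5)*(u - 3)*(u + 4)*(u)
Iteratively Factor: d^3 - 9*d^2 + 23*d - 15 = (d - 1)*(d^2 - 8*d + 15) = (d - 3)*(d - 1)*(d - 5)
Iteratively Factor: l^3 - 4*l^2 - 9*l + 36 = (l - 4)*(l^2 - 9) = (l - 4)*(l - 3)*(l + 3)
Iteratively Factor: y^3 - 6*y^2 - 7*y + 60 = (y + 3)*(y^2 - 9*y + 20) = (y - 5)*(y + 3)*(y - 4)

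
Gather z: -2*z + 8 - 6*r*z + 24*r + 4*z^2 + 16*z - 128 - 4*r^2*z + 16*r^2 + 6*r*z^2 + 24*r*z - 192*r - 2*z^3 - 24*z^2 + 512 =16*r^2 - 168*r - 2*z^3 + z^2*(6*r - 20) + z*(-4*r^2 + 18*r + 14) + 392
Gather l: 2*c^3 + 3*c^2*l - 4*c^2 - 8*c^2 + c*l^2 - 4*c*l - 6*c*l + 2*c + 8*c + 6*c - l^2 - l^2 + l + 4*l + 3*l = 2*c^3 - 12*c^2 + 16*c + l^2*(c - 2) + l*(3*c^2 - 10*c + 8)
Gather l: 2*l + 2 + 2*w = 2*l + 2*w + 2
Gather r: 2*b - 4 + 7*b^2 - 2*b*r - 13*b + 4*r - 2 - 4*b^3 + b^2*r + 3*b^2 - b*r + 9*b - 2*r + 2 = -4*b^3 + 10*b^2 - 2*b + r*(b^2 - 3*b + 2) - 4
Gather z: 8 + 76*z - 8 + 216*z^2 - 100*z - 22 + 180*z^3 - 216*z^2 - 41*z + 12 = 180*z^3 - 65*z - 10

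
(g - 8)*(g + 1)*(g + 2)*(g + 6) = g^4 + g^3 - 52*g^2 - 148*g - 96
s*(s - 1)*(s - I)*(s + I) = s^4 - s^3 + s^2 - s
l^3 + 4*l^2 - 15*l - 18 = (l - 3)*(l + 1)*(l + 6)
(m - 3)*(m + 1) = m^2 - 2*m - 3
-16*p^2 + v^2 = (-4*p + v)*(4*p + v)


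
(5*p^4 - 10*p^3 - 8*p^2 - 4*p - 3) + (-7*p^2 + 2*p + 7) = 5*p^4 - 10*p^3 - 15*p^2 - 2*p + 4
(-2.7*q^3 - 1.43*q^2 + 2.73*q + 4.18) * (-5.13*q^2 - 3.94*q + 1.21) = 13.851*q^5 + 17.9739*q^4 - 11.6377*q^3 - 33.9299*q^2 - 13.1659*q + 5.0578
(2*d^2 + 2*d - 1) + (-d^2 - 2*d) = d^2 - 1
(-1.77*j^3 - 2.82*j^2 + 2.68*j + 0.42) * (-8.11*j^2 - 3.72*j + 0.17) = 14.3547*j^5 + 29.4546*j^4 - 11.5453*j^3 - 13.8552*j^2 - 1.1068*j + 0.0714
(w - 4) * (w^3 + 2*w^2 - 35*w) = w^4 - 2*w^3 - 43*w^2 + 140*w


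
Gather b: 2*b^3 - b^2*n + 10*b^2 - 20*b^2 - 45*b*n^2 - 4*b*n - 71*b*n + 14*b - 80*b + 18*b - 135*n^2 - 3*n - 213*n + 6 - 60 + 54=2*b^3 + b^2*(-n - 10) + b*(-45*n^2 - 75*n - 48) - 135*n^2 - 216*n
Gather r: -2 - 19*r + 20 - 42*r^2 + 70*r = -42*r^2 + 51*r + 18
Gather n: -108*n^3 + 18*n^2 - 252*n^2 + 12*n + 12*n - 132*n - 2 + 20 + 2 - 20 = -108*n^3 - 234*n^2 - 108*n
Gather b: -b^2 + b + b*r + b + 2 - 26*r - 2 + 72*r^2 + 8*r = -b^2 + b*(r + 2) + 72*r^2 - 18*r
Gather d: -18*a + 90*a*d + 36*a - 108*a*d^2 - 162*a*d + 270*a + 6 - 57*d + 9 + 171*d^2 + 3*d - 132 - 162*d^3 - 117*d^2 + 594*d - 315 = 288*a - 162*d^3 + d^2*(54 - 108*a) + d*(540 - 72*a) - 432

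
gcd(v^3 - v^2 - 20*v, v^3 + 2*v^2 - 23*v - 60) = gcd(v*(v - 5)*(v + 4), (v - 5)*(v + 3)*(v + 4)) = v^2 - v - 20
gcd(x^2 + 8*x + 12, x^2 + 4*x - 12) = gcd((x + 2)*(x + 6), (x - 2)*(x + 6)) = x + 6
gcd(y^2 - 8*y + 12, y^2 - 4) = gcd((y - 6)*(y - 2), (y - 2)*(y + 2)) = y - 2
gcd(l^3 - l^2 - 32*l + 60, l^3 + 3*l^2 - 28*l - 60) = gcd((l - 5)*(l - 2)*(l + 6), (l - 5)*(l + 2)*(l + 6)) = l^2 + l - 30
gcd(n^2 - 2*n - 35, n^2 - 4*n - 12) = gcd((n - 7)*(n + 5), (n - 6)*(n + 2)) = 1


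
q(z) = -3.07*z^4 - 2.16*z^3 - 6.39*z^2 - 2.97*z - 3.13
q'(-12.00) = 20437.11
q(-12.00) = -60814.69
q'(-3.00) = 308.61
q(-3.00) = -242.08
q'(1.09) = -40.50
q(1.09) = -21.09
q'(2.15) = -182.44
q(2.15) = -126.12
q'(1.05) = -37.75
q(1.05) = -19.53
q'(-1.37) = 33.95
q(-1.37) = -16.32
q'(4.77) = -1544.13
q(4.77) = -1986.44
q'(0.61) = -15.96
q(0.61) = -8.23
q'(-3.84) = 645.89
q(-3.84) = -631.16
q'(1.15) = -44.91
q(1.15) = -23.65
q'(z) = -12.28*z^3 - 6.48*z^2 - 12.78*z - 2.97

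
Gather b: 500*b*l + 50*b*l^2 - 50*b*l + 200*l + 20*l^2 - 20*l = b*(50*l^2 + 450*l) + 20*l^2 + 180*l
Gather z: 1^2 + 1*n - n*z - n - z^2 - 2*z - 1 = -z^2 + z*(-n - 2)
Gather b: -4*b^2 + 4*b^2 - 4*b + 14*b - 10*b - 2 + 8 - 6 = 0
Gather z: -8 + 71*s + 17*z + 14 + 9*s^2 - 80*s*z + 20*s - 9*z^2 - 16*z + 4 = 9*s^2 + 91*s - 9*z^2 + z*(1 - 80*s) + 10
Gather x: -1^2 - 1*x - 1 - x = -2*x - 2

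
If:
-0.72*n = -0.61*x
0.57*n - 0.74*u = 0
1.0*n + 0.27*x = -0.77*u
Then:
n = 0.00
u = 0.00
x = 0.00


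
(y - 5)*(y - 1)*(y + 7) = y^3 + y^2 - 37*y + 35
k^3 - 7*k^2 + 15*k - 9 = (k - 3)^2*(k - 1)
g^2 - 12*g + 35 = (g - 7)*(g - 5)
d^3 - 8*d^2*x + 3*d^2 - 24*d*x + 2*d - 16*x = (d + 1)*(d + 2)*(d - 8*x)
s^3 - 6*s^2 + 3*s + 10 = (s - 5)*(s - 2)*(s + 1)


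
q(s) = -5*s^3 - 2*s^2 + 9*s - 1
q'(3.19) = -156.40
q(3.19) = -154.95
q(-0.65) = -6.32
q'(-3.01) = -114.86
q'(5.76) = -511.70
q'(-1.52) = -19.58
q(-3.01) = 90.14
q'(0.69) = -0.90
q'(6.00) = -555.00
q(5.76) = -971.03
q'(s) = -15*s^2 - 4*s + 9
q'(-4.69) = -302.18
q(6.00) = -1099.00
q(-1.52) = -1.74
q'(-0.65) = 5.26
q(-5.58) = 755.21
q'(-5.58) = -435.73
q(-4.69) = 428.61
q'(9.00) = -1242.00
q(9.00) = -3727.00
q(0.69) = 2.62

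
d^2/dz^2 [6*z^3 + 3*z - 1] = 36*z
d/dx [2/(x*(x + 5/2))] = 4*(-4*x - 5)/(x^2*(4*x^2 + 20*x + 25))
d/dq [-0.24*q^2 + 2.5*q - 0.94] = 2.5 - 0.48*q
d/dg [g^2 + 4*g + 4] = 2*g + 4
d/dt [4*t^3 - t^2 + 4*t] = 12*t^2 - 2*t + 4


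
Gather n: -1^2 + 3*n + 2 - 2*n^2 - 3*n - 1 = -2*n^2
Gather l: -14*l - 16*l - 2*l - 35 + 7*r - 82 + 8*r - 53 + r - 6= -32*l + 16*r - 176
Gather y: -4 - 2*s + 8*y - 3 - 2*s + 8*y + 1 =-4*s + 16*y - 6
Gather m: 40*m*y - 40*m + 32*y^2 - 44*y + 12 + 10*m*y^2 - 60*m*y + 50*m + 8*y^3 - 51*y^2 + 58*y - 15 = m*(10*y^2 - 20*y + 10) + 8*y^3 - 19*y^2 + 14*y - 3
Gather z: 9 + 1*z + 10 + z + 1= 2*z + 20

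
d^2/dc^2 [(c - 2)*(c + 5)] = 2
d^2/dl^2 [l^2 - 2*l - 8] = 2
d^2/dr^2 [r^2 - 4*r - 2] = 2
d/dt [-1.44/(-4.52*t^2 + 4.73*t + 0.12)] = (6.8112 - 13.0176*t)/(-4.52*t^2 + 4.73*t + 0.12)^2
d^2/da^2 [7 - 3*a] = 0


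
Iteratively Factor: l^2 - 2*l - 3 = (l - 3)*(l + 1)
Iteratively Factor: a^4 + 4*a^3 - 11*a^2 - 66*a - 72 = (a + 3)*(a^3 + a^2 - 14*a - 24) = (a + 3)^2*(a^2 - 2*a - 8) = (a - 4)*(a + 3)^2*(a + 2)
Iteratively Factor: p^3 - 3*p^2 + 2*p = (p - 2)*(p^2 - p) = (p - 2)*(p - 1)*(p)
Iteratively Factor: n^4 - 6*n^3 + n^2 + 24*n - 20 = (n - 1)*(n^3 - 5*n^2 - 4*n + 20) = (n - 2)*(n - 1)*(n^2 - 3*n - 10) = (n - 2)*(n - 1)*(n + 2)*(n - 5)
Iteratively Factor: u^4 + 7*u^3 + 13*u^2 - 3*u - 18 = (u - 1)*(u^3 + 8*u^2 + 21*u + 18) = (u - 1)*(u + 2)*(u^2 + 6*u + 9) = (u - 1)*(u + 2)*(u + 3)*(u + 3)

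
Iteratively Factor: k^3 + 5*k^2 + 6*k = (k + 2)*(k^2 + 3*k) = k*(k + 2)*(k + 3)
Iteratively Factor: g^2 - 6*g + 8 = (g - 4)*(g - 2)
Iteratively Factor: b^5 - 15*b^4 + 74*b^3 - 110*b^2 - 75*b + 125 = (b + 1)*(b^4 - 16*b^3 + 90*b^2 - 200*b + 125) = (b - 5)*(b + 1)*(b^3 - 11*b^2 + 35*b - 25) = (b - 5)^2*(b + 1)*(b^2 - 6*b + 5) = (b - 5)^3*(b + 1)*(b - 1)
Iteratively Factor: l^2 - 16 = (l + 4)*(l - 4)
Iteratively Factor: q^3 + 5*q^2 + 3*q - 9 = (q - 1)*(q^2 + 6*q + 9) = (q - 1)*(q + 3)*(q + 3)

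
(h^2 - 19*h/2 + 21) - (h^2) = 21 - 19*h/2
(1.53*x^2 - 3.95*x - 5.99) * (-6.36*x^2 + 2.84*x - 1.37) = -9.7308*x^4 + 29.4672*x^3 + 24.7823*x^2 - 11.6001*x + 8.2063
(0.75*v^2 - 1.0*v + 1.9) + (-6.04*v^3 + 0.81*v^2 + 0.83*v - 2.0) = -6.04*v^3 + 1.56*v^2 - 0.17*v - 0.1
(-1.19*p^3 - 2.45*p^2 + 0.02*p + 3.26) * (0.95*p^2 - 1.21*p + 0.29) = -1.1305*p^5 - 0.8876*p^4 + 2.6384*p^3 + 2.3623*p^2 - 3.9388*p + 0.9454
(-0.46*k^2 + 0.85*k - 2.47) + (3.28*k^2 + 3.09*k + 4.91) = 2.82*k^2 + 3.94*k + 2.44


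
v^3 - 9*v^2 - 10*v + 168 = (v - 7)*(v - 6)*(v + 4)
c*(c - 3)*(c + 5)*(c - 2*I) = c^4 + 2*c^3 - 2*I*c^3 - 15*c^2 - 4*I*c^2 + 30*I*c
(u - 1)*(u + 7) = u^2 + 6*u - 7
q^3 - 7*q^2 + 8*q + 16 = (q - 4)^2*(q + 1)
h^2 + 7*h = h*(h + 7)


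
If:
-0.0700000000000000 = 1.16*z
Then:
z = -0.06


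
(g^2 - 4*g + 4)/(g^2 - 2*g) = (g - 2)/g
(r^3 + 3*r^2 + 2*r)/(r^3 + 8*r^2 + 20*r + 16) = r*(r + 1)/(r^2 + 6*r + 8)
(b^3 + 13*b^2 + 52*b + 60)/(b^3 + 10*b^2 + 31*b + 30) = (b + 6)/(b + 3)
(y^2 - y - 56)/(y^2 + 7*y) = (y - 8)/y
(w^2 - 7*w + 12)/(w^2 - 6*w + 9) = (w - 4)/(w - 3)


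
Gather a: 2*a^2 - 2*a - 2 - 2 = 2*a^2 - 2*a - 4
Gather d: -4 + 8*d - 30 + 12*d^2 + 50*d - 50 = 12*d^2 + 58*d - 84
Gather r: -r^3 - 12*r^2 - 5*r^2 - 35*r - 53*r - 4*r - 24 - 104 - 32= -r^3 - 17*r^2 - 92*r - 160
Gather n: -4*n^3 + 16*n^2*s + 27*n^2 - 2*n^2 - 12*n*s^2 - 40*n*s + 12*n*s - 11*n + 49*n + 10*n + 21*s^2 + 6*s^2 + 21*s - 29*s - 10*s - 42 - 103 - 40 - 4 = -4*n^3 + n^2*(16*s + 25) + n*(-12*s^2 - 28*s + 48) + 27*s^2 - 18*s - 189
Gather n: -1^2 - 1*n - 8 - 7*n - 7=-8*n - 16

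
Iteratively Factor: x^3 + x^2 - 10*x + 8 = (x + 4)*(x^2 - 3*x + 2) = (x - 1)*(x + 4)*(x - 2)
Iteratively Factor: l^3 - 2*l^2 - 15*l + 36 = (l + 4)*(l^2 - 6*l + 9) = (l - 3)*(l + 4)*(l - 3)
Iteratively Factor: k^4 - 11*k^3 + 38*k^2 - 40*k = (k - 5)*(k^3 - 6*k^2 + 8*k) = k*(k - 5)*(k^2 - 6*k + 8) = k*(k - 5)*(k - 4)*(k - 2)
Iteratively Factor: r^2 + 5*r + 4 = (r + 4)*(r + 1)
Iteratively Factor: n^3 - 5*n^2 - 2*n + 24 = (n - 4)*(n^2 - n - 6) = (n - 4)*(n + 2)*(n - 3)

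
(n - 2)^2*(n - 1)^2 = n^4 - 6*n^3 + 13*n^2 - 12*n + 4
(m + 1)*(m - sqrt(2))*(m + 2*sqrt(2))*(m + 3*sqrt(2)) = m^4 + m^3 + 4*sqrt(2)*m^3 + 2*m^2 + 4*sqrt(2)*m^2 - 12*sqrt(2)*m + 2*m - 12*sqrt(2)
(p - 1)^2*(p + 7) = p^3 + 5*p^2 - 13*p + 7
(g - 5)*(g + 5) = g^2 - 25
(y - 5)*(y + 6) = y^2 + y - 30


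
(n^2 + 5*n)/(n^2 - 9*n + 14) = n*(n + 5)/(n^2 - 9*n + 14)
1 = 1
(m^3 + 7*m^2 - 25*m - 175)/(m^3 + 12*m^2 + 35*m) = (m - 5)/m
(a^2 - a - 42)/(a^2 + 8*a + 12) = (a - 7)/(a + 2)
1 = 1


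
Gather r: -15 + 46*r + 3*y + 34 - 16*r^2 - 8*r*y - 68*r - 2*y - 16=-16*r^2 + r*(-8*y - 22) + y + 3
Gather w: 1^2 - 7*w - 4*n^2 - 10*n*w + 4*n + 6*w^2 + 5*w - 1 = -4*n^2 + 4*n + 6*w^2 + w*(-10*n - 2)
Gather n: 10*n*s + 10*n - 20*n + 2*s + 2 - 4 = n*(10*s - 10) + 2*s - 2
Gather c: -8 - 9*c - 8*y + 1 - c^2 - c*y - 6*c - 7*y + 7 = -c^2 + c*(-y - 15) - 15*y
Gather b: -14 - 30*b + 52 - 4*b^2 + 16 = -4*b^2 - 30*b + 54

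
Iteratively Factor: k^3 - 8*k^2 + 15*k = (k)*(k^2 - 8*k + 15) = k*(k - 5)*(k - 3)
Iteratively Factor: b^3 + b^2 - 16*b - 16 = (b + 1)*(b^2 - 16) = (b - 4)*(b + 1)*(b + 4)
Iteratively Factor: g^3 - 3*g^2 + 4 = (g - 2)*(g^2 - g - 2) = (g - 2)*(g + 1)*(g - 2)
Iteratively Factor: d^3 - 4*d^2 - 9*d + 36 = (d + 3)*(d^2 - 7*d + 12) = (d - 4)*(d + 3)*(d - 3)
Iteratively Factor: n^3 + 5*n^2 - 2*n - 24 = (n - 2)*(n^2 + 7*n + 12) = (n - 2)*(n + 4)*(n + 3)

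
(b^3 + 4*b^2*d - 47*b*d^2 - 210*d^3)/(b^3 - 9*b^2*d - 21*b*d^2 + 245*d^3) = (b + 6*d)/(b - 7*d)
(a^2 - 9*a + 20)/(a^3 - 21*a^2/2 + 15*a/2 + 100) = 2*(a - 4)/(2*a^2 - 11*a - 40)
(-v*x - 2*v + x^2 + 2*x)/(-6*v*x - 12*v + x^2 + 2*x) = (-v + x)/(-6*v + x)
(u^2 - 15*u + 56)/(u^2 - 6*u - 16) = (u - 7)/(u + 2)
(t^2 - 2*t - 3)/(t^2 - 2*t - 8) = (-t^2 + 2*t + 3)/(-t^2 + 2*t + 8)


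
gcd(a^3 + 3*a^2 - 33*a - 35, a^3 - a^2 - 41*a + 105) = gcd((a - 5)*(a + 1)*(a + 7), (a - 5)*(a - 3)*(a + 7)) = a^2 + 2*a - 35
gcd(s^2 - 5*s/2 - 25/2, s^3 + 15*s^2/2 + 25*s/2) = s + 5/2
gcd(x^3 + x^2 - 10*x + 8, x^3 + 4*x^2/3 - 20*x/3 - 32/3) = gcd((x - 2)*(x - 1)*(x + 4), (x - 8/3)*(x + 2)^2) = 1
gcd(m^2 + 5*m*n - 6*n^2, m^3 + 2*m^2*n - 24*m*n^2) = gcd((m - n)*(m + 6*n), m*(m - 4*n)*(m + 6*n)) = m + 6*n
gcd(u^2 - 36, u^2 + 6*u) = u + 6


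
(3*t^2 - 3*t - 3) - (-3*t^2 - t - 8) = 6*t^2 - 2*t + 5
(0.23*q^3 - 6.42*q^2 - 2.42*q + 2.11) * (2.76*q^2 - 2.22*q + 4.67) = 0.6348*q^5 - 18.2298*q^4 + 8.6473*q^3 - 18.7854*q^2 - 15.9856*q + 9.8537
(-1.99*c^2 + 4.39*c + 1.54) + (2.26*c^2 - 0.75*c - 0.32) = 0.27*c^2 + 3.64*c + 1.22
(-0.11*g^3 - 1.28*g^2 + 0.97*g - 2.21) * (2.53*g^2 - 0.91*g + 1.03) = -0.2783*g^5 - 3.1383*g^4 + 3.5056*g^3 - 7.7924*g^2 + 3.0102*g - 2.2763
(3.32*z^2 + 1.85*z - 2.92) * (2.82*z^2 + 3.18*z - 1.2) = 9.3624*z^4 + 15.7746*z^3 - 6.3354*z^2 - 11.5056*z + 3.504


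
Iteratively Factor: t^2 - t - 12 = (t + 3)*(t - 4)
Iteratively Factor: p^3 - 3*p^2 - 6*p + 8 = (p - 1)*(p^2 - 2*p - 8) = (p - 4)*(p - 1)*(p + 2)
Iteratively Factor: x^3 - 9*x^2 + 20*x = (x)*(x^2 - 9*x + 20) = x*(x - 5)*(x - 4)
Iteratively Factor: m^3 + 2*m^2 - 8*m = (m + 4)*(m^2 - 2*m) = m*(m + 4)*(m - 2)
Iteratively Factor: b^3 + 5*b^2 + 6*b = (b + 3)*(b^2 + 2*b) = (b + 2)*(b + 3)*(b)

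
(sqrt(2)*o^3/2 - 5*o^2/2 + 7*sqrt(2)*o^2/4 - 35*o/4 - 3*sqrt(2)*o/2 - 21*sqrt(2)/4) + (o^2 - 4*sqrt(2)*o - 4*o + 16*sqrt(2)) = sqrt(2)*o^3/2 - 3*o^2/2 + 7*sqrt(2)*o^2/4 - 51*o/4 - 11*sqrt(2)*o/2 + 43*sqrt(2)/4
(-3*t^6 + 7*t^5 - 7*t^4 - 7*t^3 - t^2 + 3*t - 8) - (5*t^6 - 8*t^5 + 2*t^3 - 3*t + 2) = -8*t^6 + 15*t^5 - 7*t^4 - 9*t^3 - t^2 + 6*t - 10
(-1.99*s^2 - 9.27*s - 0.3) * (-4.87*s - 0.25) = 9.6913*s^3 + 45.6424*s^2 + 3.7785*s + 0.075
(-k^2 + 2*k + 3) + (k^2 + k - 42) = 3*k - 39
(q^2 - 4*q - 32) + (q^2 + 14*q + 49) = 2*q^2 + 10*q + 17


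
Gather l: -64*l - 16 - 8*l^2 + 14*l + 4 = -8*l^2 - 50*l - 12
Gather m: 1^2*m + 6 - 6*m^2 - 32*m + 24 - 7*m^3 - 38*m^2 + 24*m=-7*m^3 - 44*m^2 - 7*m + 30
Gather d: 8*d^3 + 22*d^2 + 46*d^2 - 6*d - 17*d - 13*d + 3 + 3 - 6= 8*d^3 + 68*d^2 - 36*d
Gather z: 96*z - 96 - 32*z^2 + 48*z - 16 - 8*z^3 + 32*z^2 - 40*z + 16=-8*z^3 + 104*z - 96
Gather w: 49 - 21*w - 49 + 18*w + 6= 6 - 3*w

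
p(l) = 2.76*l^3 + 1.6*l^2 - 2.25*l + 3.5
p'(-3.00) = 62.67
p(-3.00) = -49.87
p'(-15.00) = 1812.75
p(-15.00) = -8917.75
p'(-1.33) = 8.14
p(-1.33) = 2.83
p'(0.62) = 2.92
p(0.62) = 3.38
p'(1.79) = 30.01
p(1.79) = 20.43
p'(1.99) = 36.91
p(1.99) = 27.11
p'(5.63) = 278.22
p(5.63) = 534.08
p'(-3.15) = 69.83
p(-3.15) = -59.80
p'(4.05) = 146.52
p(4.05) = 203.98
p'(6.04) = 319.15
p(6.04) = 656.44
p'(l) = 8.28*l^2 + 3.2*l - 2.25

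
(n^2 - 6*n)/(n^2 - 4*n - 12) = n/(n + 2)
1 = 1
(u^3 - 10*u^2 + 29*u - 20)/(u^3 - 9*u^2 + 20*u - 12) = (u^2 - 9*u + 20)/(u^2 - 8*u + 12)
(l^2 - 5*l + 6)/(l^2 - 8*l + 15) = (l - 2)/(l - 5)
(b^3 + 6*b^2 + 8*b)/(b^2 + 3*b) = (b^2 + 6*b + 8)/(b + 3)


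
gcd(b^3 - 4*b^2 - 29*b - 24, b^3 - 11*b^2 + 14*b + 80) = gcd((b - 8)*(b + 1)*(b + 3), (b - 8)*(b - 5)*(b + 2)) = b - 8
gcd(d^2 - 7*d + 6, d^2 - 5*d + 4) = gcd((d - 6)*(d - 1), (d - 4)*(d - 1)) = d - 1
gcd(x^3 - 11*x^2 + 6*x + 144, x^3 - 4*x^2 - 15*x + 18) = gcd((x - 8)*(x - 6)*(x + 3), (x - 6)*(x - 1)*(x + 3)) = x^2 - 3*x - 18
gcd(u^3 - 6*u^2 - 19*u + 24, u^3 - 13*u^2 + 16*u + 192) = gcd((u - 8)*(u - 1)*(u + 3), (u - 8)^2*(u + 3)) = u^2 - 5*u - 24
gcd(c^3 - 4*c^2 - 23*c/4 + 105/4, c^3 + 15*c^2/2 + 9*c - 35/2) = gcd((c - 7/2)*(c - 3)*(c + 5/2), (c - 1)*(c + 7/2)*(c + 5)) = 1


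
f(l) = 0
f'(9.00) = 0.00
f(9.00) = 0.00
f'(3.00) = 0.00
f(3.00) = 0.00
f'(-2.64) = 0.00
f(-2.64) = 0.00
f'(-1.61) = 0.00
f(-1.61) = 0.00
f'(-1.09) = 0.00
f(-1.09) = 0.00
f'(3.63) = 0.00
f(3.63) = 0.00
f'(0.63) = 0.00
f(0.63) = 0.00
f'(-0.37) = 0.00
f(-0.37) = 0.00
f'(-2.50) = 0.00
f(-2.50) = 0.00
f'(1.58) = 0.00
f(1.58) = 0.00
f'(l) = 0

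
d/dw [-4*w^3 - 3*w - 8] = -12*w^2 - 3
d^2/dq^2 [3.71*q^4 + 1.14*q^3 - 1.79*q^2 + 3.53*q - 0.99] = 44.52*q^2 + 6.84*q - 3.58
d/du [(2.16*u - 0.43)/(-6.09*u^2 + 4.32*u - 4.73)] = (13.1544*u^2 - 5.2374*u - 8.3592)/(37.0881*u^4 - 52.6176*u^3 + 76.2738*u^2 - 40.8672*u + 22.3729)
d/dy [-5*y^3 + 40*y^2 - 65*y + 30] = -15*y^2 + 80*y - 65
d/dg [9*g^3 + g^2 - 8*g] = 27*g^2 + 2*g - 8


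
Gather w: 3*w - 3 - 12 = 3*w - 15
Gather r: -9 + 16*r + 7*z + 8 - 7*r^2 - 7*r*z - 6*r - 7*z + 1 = -7*r^2 + r*(10 - 7*z)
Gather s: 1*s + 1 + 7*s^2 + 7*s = 7*s^2 + 8*s + 1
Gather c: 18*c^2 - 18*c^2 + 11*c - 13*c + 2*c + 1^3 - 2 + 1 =0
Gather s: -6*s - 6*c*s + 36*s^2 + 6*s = -6*c*s + 36*s^2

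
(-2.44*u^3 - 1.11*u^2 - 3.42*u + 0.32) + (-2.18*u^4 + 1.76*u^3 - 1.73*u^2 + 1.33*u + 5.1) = -2.18*u^4 - 0.68*u^3 - 2.84*u^2 - 2.09*u + 5.42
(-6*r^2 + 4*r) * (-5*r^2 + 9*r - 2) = 30*r^4 - 74*r^3 + 48*r^2 - 8*r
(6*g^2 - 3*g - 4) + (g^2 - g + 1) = 7*g^2 - 4*g - 3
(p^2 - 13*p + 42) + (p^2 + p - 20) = 2*p^2 - 12*p + 22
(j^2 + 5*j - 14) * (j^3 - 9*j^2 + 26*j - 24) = j^5 - 4*j^4 - 33*j^3 + 232*j^2 - 484*j + 336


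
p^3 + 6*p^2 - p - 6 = (p - 1)*(p + 1)*(p + 6)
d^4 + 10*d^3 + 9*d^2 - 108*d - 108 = (d - 3)*(d + 1)*(d + 6)^2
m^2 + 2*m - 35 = (m - 5)*(m + 7)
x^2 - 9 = (x - 3)*(x + 3)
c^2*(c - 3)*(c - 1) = c^4 - 4*c^3 + 3*c^2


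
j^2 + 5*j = j*(j + 5)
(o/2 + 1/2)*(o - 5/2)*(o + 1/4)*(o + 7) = o^4/2 + 23*o^3/8 - 93*o^2/16 - 83*o/8 - 35/16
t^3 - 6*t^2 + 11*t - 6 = (t - 3)*(t - 2)*(t - 1)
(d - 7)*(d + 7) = d^2 - 49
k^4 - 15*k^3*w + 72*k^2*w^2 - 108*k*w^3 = k*(k - 6*w)^2*(k - 3*w)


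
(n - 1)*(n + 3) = n^2 + 2*n - 3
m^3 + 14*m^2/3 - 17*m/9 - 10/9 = (m - 2/3)*(m + 1/3)*(m + 5)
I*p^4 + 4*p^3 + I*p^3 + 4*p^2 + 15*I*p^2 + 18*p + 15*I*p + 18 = (p - 6*I)*(p - I)*(p + 3*I)*(I*p + I)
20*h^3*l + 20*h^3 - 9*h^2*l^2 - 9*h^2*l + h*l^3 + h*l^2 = (-5*h + l)*(-4*h + l)*(h*l + h)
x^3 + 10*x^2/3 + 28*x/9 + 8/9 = (x + 2/3)^2*(x + 2)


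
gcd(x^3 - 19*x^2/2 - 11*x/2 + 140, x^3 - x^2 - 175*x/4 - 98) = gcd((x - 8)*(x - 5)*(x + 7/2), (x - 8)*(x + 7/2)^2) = x^2 - 9*x/2 - 28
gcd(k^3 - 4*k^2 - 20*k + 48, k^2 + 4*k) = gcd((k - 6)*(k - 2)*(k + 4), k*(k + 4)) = k + 4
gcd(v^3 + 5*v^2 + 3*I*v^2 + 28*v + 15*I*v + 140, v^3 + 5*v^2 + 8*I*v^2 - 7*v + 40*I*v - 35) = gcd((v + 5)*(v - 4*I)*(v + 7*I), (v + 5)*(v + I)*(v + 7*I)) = v^2 + v*(5 + 7*I) + 35*I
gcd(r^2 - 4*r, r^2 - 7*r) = r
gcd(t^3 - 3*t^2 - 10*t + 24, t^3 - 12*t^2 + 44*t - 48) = t^2 - 6*t + 8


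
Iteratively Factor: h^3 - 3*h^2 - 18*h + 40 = (h - 2)*(h^2 - h - 20) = (h - 2)*(h + 4)*(h - 5)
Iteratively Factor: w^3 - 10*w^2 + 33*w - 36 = (w - 3)*(w^2 - 7*w + 12) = (w - 3)^2*(w - 4)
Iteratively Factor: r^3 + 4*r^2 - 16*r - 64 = (r + 4)*(r^2 - 16) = (r - 4)*(r + 4)*(r + 4)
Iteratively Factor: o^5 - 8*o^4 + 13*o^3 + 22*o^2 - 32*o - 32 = (o - 4)*(o^4 - 4*o^3 - 3*o^2 + 10*o + 8) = (o - 4)*(o + 1)*(o^3 - 5*o^2 + 2*o + 8) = (o - 4)*(o + 1)^2*(o^2 - 6*o + 8) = (o - 4)*(o - 2)*(o + 1)^2*(o - 4)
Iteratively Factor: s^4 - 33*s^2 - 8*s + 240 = (s - 3)*(s^3 + 3*s^2 - 24*s - 80) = (s - 5)*(s - 3)*(s^2 + 8*s + 16) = (s - 5)*(s - 3)*(s + 4)*(s + 4)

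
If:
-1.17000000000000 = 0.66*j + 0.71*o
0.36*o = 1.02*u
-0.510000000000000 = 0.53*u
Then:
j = 1.16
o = -2.73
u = -0.96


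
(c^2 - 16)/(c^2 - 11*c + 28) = (c + 4)/(c - 7)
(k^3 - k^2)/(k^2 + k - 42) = k^2*(k - 1)/(k^2 + k - 42)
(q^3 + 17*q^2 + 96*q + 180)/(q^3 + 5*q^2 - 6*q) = (q^2 + 11*q + 30)/(q*(q - 1))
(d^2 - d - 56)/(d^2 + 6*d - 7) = (d - 8)/(d - 1)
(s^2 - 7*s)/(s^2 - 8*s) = (s - 7)/(s - 8)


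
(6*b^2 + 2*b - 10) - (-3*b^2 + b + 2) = 9*b^2 + b - 12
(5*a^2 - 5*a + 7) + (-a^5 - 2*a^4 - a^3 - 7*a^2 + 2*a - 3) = -a^5 - 2*a^4 - a^3 - 2*a^2 - 3*a + 4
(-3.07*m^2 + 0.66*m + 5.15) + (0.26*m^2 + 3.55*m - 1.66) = -2.81*m^2 + 4.21*m + 3.49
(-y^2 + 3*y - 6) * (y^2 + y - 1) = -y^4 + 2*y^3 - 2*y^2 - 9*y + 6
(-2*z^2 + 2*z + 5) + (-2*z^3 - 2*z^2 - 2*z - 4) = -2*z^3 - 4*z^2 + 1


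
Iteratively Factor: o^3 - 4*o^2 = (o - 4)*(o^2) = o*(o - 4)*(o)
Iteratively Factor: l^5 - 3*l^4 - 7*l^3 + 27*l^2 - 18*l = (l - 1)*(l^4 - 2*l^3 - 9*l^2 + 18*l) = (l - 3)*(l - 1)*(l^3 + l^2 - 6*l) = (l - 3)*(l - 2)*(l - 1)*(l^2 + 3*l) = (l - 3)*(l - 2)*(l - 1)*(l + 3)*(l)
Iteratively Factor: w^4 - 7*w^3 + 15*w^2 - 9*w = (w - 3)*(w^3 - 4*w^2 + 3*w) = (w - 3)^2*(w^2 - w) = w*(w - 3)^2*(w - 1)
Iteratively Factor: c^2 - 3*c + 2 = (c - 2)*(c - 1)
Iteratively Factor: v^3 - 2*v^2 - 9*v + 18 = (v - 3)*(v^2 + v - 6) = (v - 3)*(v - 2)*(v + 3)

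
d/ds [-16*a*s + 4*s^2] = -16*a + 8*s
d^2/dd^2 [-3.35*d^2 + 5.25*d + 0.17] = -6.70000000000000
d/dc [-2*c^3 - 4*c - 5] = -6*c^2 - 4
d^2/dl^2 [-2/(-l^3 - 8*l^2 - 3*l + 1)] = 4*(-(3*l + 8)*(l^3 + 8*l^2 + 3*l - 1) + (3*l^2 + 16*l + 3)^2)/(l^3 + 8*l^2 + 3*l - 1)^3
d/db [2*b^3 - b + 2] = 6*b^2 - 1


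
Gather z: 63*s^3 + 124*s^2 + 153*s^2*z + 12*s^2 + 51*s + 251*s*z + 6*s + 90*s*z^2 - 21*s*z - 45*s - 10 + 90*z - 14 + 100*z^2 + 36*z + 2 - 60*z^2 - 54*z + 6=63*s^3 + 136*s^2 + 12*s + z^2*(90*s + 40) + z*(153*s^2 + 230*s + 72) - 16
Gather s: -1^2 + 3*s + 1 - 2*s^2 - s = -2*s^2 + 2*s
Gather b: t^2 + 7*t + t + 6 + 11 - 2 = t^2 + 8*t + 15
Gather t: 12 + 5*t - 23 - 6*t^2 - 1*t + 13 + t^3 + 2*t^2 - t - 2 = t^3 - 4*t^2 + 3*t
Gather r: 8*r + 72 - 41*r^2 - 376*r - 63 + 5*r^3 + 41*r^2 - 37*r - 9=5*r^3 - 405*r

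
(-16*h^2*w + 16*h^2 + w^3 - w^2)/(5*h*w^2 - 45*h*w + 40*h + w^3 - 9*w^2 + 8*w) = (-16*h^2 + w^2)/(5*h*w - 40*h + w^2 - 8*w)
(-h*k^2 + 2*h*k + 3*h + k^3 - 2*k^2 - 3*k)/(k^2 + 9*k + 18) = (-h*k^2 + 2*h*k + 3*h + k^3 - 2*k^2 - 3*k)/(k^2 + 9*k + 18)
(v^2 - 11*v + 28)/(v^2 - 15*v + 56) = (v - 4)/(v - 8)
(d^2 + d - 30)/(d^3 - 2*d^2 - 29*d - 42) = (-d^2 - d + 30)/(-d^3 + 2*d^2 + 29*d + 42)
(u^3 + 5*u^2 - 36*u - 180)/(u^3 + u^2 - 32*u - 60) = (u + 6)/(u + 2)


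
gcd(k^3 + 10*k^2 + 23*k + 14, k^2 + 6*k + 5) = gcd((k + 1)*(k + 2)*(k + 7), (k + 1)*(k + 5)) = k + 1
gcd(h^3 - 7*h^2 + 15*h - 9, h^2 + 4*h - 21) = h - 3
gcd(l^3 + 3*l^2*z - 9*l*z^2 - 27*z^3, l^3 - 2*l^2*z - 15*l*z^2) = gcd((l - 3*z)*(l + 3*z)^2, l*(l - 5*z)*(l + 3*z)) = l + 3*z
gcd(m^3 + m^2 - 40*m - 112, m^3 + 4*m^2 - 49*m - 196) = m^2 - 3*m - 28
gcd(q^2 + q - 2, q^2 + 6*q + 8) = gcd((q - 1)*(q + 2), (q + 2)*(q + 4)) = q + 2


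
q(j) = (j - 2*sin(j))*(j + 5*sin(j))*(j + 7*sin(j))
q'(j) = (1 - 2*cos(j))*(j + 5*sin(j))*(j + 7*sin(j)) + (j - 2*sin(j))*(j + 5*sin(j))*(7*cos(j) + 1) + (j - 2*sin(j))*(j + 7*sin(j))*(5*cos(j) + 1)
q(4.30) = 3.64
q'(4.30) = 17.19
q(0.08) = -0.02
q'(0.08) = -0.92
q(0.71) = -12.42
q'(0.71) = -40.68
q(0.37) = -2.23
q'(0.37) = -17.06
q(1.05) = -26.28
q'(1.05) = -33.36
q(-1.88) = 1.43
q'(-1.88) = 91.64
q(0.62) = -8.96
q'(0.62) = -36.05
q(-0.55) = 6.60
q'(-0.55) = -31.28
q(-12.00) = -1004.15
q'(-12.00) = 1350.98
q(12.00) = 1004.15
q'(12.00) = 1350.98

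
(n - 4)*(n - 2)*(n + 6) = n^3 - 28*n + 48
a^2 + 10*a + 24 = (a + 4)*(a + 6)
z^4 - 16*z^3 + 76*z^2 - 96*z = z*(z - 8)*(z - 6)*(z - 2)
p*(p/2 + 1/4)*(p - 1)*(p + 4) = p^4/2 + 7*p^3/4 - 5*p^2/4 - p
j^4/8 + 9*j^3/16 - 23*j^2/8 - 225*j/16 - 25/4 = (j/4 + 1)*(j/2 + 1/4)*(j - 5)*(j + 5)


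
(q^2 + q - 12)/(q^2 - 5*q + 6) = (q + 4)/(q - 2)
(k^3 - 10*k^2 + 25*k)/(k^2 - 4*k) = (k^2 - 10*k + 25)/(k - 4)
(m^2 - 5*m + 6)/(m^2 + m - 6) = (m - 3)/(m + 3)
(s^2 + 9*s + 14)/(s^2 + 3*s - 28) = (s + 2)/(s - 4)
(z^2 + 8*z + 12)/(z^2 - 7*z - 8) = (z^2 + 8*z + 12)/(z^2 - 7*z - 8)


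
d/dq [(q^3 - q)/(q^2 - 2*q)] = (q^2 - 4*q + 1)/(q^2 - 4*q + 4)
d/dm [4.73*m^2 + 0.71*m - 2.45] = 9.46*m + 0.71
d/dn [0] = 0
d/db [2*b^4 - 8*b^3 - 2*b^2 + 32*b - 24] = 8*b^3 - 24*b^2 - 4*b + 32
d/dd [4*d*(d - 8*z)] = 8*d - 32*z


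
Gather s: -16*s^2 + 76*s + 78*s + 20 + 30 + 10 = -16*s^2 + 154*s + 60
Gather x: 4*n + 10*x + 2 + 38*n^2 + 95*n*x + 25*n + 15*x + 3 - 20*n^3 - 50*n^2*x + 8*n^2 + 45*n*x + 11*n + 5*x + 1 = -20*n^3 + 46*n^2 + 40*n + x*(-50*n^2 + 140*n + 30) + 6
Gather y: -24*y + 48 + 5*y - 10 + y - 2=36 - 18*y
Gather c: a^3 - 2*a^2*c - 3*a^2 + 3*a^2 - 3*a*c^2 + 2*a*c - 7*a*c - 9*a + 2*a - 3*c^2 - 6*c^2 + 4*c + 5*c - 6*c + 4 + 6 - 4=a^3 - 7*a + c^2*(-3*a - 9) + c*(-2*a^2 - 5*a + 3) + 6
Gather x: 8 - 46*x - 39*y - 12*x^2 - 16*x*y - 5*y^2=-12*x^2 + x*(-16*y - 46) - 5*y^2 - 39*y + 8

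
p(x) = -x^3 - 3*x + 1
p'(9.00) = -246.00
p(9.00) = -755.00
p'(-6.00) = -111.00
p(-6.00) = 235.00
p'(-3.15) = -32.77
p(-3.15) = 41.71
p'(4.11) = -53.68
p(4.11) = -80.76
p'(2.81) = -26.69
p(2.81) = -29.62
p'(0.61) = -4.12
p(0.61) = -1.06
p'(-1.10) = -6.63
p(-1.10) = 5.63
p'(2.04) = -15.48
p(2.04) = -13.61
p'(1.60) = -10.68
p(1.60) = -7.90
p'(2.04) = -15.48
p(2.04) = -13.61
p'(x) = -3*x^2 - 3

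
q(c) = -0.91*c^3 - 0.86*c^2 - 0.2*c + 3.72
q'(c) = -2.73*c^2 - 1.72*c - 0.2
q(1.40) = -0.74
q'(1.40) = -7.96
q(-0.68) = 3.74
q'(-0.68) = -0.29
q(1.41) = -0.82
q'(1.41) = -8.05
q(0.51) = 3.27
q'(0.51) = -1.79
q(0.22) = 3.62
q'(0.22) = -0.71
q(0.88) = 2.26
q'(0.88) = -3.83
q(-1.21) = 4.31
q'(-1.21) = -2.12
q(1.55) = -2.04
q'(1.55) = -9.42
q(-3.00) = 21.15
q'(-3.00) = -19.61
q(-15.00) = 2884.47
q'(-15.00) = -588.65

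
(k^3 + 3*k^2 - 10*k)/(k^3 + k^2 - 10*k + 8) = k*(k + 5)/(k^2 + 3*k - 4)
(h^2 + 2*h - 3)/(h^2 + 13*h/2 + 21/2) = 2*(h - 1)/(2*h + 7)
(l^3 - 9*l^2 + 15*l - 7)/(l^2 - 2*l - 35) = (l^2 - 2*l + 1)/(l + 5)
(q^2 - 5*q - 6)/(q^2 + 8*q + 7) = (q - 6)/(q + 7)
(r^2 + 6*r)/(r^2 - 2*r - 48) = r/(r - 8)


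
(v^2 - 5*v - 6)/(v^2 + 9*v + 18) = (v^2 - 5*v - 6)/(v^2 + 9*v + 18)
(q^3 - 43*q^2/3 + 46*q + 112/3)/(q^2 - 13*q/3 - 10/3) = (q^2 - 15*q + 56)/(q - 5)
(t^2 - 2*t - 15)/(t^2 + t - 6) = (t - 5)/(t - 2)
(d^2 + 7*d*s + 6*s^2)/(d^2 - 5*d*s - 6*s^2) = (-d - 6*s)/(-d + 6*s)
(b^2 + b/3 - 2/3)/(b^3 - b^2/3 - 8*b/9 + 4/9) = 3/(3*b - 2)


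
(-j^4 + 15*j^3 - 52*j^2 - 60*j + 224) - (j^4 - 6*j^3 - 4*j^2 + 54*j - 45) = -2*j^4 + 21*j^3 - 48*j^2 - 114*j + 269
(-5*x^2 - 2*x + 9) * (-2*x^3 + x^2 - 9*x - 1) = 10*x^5 - x^4 + 25*x^3 + 32*x^2 - 79*x - 9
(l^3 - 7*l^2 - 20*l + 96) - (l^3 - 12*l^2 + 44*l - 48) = 5*l^2 - 64*l + 144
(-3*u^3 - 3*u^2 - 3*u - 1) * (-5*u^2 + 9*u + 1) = 15*u^5 - 12*u^4 - 15*u^3 - 25*u^2 - 12*u - 1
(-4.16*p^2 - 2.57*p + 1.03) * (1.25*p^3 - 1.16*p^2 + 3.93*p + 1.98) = -5.2*p^5 + 1.6131*p^4 - 12.0801*p^3 - 19.5317*p^2 - 1.0407*p + 2.0394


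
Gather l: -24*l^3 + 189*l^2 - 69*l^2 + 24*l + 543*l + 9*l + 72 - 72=-24*l^3 + 120*l^2 + 576*l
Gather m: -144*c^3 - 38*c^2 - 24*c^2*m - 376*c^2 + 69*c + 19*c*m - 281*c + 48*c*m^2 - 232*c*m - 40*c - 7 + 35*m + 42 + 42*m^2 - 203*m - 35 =-144*c^3 - 414*c^2 - 252*c + m^2*(48*c + 42) + m*(-24*c^2 - 213*c - 168)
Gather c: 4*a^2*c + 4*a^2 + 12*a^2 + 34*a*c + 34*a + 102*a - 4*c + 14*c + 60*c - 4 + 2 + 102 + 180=16*a^2 + 136*a + c*(4*a^2 + 34*a + 70) + 280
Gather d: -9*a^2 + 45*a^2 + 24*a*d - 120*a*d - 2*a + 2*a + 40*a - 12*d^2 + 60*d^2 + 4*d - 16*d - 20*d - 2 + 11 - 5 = 36*a^2 + 40*a + 48*d^2 + d*(-96*a - 32) + 4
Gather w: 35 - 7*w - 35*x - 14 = -7*w - 35*x + 21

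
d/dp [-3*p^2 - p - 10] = -6*p - 1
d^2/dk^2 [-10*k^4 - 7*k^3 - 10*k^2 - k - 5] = -120*k^2 - 42*k - 20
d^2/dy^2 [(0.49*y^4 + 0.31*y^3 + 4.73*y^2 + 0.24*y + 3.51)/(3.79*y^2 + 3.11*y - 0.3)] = (14.076818*y^6 + 34.653486*y^5 + 25.0931939999999*y^4 - 105.222384*y^3 + 333.569826*y^2 + 250.036794*y + 77.179122)/(54.439939*y^6 + 134.017053*y^5 + 97.044087*y^4 + 8.863811*y^3 - 7.68159*y^2 + 0.8397*y - 0.027)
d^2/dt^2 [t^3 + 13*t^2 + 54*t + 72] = 6*t + 26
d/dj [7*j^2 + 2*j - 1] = 14*j + 2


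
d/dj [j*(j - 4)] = 2*j - 4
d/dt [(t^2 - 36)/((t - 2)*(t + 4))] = 2*(t^2 + 28*t + 36)/(t^4 + 4*t^3 - 12*t^2 - 32*t + 64)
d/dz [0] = 0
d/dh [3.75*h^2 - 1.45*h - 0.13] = 7.5*h - 1.45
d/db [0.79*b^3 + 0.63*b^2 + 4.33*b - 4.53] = 2.37*b^2 + 1.26*b + 4.33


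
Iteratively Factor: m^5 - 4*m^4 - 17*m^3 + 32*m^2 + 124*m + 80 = (m + 2)*(m^4 - 6*m^3 - 5*m^2 + 42*m + 40) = (m + 2)^2*(m^3 - 8*m^2 + 11*m + 20) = (m + 1)*(m + 2)^2*(m^2 - 9*m + 20) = (m - 4)*(m + 1)*(m + 2)^2*(m - 5)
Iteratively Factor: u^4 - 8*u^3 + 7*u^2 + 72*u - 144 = (u - 3)*(u^3 - 5*u^2 - 8*u + 48) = (u - 4)*(u - 3)*(u^2 - u - 12) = (u - 4)^2*(u - 3)*(u + 3)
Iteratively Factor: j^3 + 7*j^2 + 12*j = (j + 4)*(j^2 + 3*j) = j*(j + 4)*(j + 3)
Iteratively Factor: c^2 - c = (c - 1)*(c)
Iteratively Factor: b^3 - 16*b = (b + 4)*(b^2 - 4*b) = (b - 4)*(b + 4)*(b)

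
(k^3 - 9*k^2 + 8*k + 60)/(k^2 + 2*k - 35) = (k^2 - 4*k - 12)/(k + 7)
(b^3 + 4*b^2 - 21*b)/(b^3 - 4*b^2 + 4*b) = (b^2 + 4*b - 21)/(b^2 - 4*b + 4)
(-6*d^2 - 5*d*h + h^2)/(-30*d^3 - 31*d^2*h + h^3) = 1/(5*d + h)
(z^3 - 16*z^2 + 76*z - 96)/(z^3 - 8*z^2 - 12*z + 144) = (z^2 - 10*z + 16)/(z^2 - 2*z - 24)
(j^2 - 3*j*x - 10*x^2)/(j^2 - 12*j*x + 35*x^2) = (-j - 2*x)/(-j + 7*x)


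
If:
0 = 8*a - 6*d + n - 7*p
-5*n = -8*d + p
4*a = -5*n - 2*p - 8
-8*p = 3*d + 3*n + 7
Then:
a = -51/88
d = -15/22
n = -23/22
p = -5/22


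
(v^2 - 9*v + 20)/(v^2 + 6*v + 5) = (v^2 - 9*v + 20)/(v^2 + 6*v + 5)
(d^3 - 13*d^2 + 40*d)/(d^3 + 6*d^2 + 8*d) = (d^2 - 13*d + 40)/(d^2 + 6*d + 8)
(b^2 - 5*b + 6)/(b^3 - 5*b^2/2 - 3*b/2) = 2*(b - 2)/(b*(2*b + 1))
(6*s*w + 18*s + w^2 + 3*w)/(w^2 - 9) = (6*s + w)/(w - 3)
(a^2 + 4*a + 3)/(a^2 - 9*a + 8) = (a^2 + 4*a + 3)/(a^2 - 9*a + 8)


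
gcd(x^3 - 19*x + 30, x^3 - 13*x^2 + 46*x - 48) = x^2 - 5*x + 6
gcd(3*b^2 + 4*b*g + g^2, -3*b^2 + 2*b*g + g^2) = 3*b + g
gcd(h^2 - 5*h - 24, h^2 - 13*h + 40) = h - 8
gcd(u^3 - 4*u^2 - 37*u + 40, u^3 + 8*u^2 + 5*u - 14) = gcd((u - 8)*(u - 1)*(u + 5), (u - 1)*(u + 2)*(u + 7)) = u - 1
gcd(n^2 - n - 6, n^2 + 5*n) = 1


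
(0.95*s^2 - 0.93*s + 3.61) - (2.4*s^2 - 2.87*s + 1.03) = -1.45*s^2 + 1.94*s + 2.58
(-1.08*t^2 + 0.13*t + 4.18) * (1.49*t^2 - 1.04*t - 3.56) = -1.6092*t^4 + 1.3169*t^3 + 9.9378*t^2 - 4.81*t - 14.8808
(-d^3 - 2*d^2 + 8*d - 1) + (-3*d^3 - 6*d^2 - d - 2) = -4*d^3 - 8*d^2 + 7*d - 3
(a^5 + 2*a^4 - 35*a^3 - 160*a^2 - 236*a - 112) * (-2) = -2*a^5 - 4*a^4 + 70*a^3 + 320*a^2 + 472*a + 224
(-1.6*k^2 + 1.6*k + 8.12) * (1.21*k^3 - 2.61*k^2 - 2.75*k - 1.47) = -1.936*k^5 + 6.112*k^4 + 10.0492*k^3 - 23.2412*k^2 - 24.682*k - 11.9364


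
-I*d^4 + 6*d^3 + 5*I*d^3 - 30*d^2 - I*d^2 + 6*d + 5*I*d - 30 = (d - 5)*(d - I)*(d + 6*I)*(-I*d + 1)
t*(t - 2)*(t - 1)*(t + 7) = t^4 + 4*t^3 - 19*t^2 + 14*t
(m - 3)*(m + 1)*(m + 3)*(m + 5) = m^4 + 6*m^3 - 4*m^2 - 54*m - 45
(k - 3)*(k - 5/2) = k^2 - 11*k/2 + 15/2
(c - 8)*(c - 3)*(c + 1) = c^3 - 10*c^2 + 13*c + 24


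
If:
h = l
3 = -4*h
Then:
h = -3/4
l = -3/4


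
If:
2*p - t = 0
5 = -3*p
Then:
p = -5/3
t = -10/3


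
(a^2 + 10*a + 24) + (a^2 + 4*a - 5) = 2*a^2 + 14*a + 19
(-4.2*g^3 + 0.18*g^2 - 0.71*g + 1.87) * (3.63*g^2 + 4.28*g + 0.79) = -15.246*g^5 - 17.3226*g^4 - 5.1249*g^3 + 3.8915*g^2 + 7.4427*g + 1.4773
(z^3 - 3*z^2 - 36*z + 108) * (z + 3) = z^4 - 45*z^2 + 324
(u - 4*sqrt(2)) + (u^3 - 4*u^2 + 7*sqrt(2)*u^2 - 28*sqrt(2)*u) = u^3 - 4*u^2 + 7*sqrt(2)*u^2 - 28*sqrt(2)*u + u - 4*sqrt(2)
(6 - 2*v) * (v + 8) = -2*v^2 - 10*v + 48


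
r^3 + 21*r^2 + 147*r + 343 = (r + 7)^3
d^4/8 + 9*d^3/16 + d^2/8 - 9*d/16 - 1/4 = (d/4 + 1/4)*(d/2 + 1/4)*(d - 1)*(d + 4)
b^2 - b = b*(b - 1)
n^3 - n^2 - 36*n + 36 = (n - 6)*(n - 1)*(n + 6)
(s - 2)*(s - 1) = s^2 - 3*s + 2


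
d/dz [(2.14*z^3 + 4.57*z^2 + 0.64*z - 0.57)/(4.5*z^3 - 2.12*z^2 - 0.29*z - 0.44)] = (-25.1018*z^4 - 7.0012*z^3 + 4.9017*z^2 - 6.4384*z - 0.4469)/(20.25*z^6 - 19.08*z^5 + 1.8844*z^4 - 2.7304*z^3 + 1.9497*z^2 + 0.2552*z + 0.1936)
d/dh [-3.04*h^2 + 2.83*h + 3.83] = 2.83 - 6.08*h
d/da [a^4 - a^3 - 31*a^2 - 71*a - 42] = 4*a^3 - 3*a^2 - 62*a - 71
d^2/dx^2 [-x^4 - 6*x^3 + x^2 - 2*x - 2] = -12*x^2 - 36*x + 2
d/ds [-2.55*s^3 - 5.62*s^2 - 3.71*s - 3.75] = -7.65*s^2 - 11.24*s - 3.71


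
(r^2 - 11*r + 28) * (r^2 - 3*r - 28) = r^4 - 14*r^3 + 33*r^2 + 224*r - 784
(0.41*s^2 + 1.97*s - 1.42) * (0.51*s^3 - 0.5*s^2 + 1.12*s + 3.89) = 0.2091*s^5 + 0.7997*s^4 - 1.25*s^3 + 4.5113*s^2 + 6.0729*s - 5.5238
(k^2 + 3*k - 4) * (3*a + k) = 3*a*k^2 + 9*a*k - 12*a + k^3 + 3*k^2 - 4*k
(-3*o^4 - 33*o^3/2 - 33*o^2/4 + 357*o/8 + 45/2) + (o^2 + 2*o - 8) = -3*o^4 - 33*o^3/2 - 29*o^2/4 + 373*o/8 + 29/2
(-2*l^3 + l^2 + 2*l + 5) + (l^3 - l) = -l^3 + l^2 + l + 5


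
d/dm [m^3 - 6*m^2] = 3*m*(m - 4)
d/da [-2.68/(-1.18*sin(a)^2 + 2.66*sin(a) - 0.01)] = (7.1288 - 6.3248*sin(a))*cos(a)/(1.18*sin(a)^2 - 2.66*sin(a) + 0.01)^2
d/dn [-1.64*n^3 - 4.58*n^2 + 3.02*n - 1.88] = -4.92*n^2 - 9.16*n + 3.02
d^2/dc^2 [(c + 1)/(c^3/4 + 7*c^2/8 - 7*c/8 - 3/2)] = 16*(12*c^2 + 30*c + 49)/(8*c^6 + 60*c^5 + 6*c^4 - 595*c^3 - 36*c^2 + 2160*c - 1728)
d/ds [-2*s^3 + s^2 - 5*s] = -6*s^2 + 2*s - 5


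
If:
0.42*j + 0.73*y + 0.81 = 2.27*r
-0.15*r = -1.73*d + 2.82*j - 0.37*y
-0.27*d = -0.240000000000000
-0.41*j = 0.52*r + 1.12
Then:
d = 0.89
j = -0.27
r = -1.94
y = -6.99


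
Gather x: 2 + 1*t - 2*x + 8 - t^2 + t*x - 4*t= -t^2 - 3*t + x*(t - 2) + 10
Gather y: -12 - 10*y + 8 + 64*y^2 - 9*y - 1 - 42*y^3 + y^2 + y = -42*y^3 + 65*y^2 - 18*y - 5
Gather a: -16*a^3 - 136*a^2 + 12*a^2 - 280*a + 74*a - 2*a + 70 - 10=-16*a^3 - 124*a^2 - 208*a + 60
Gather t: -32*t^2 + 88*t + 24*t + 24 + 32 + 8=-32*t^2 + 112*t + 64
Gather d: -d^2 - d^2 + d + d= -2*d^2 + 2*d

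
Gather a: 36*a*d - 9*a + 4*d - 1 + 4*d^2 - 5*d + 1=a*(36*d - 9) + 4*d^2 - d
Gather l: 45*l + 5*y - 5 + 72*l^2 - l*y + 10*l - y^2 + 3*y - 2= 72*l^2 + l*(55 - y) - y^2 + 8*y - 7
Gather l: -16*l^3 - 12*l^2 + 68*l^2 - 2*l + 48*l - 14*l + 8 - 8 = -16*l^3 + 56*l^2 + 32*l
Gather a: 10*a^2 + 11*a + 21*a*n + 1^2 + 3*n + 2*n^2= 10*a^2 + a*(21*n + 11) + 2*n^2 + 3*n + 1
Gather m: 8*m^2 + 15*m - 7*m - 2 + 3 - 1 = 8*m^2 + 8*m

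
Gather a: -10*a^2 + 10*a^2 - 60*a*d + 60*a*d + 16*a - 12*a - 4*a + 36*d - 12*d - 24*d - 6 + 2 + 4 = 0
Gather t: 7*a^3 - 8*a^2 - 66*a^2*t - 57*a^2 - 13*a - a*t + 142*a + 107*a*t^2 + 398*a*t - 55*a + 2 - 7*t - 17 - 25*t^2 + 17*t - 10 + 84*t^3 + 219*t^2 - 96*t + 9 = 7*a^3 - 65*a^2 + 74*a + 84*t^3 + t^2*(107*a + 194) + t*(-66*a^2 + 397*a - 86) - 16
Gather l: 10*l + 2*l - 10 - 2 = 12*l - 12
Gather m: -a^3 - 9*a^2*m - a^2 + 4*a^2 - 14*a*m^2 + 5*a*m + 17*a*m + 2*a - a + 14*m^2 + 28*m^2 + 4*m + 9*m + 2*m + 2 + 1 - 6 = -a^3 + 3*a^2 + a + m^2*(42 - 14*a) + m*(-9*a^2 + 22*a + 15) - 3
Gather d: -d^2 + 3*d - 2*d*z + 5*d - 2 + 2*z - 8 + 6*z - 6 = -d^2 + d*(8 - 2*z) + 8*z - 16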